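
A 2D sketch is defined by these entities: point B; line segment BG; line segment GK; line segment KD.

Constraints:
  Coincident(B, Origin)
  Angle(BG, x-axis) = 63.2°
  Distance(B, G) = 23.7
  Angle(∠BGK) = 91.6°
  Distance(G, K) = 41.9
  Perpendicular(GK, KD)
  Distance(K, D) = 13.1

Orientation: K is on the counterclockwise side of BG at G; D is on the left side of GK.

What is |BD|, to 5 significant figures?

43.860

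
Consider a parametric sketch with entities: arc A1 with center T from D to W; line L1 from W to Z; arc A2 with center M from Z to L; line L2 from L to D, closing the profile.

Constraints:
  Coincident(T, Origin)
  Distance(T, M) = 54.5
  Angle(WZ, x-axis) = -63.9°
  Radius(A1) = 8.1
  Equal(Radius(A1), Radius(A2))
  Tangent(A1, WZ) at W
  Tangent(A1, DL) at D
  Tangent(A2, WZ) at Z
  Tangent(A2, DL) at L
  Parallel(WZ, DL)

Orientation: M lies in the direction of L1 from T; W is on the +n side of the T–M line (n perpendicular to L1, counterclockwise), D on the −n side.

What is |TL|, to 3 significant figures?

55.1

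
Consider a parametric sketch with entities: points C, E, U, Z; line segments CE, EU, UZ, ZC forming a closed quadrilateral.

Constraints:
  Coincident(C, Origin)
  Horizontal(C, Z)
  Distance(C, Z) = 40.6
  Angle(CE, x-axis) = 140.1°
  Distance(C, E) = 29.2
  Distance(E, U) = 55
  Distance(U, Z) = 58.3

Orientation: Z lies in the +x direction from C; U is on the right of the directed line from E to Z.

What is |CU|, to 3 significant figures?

34.7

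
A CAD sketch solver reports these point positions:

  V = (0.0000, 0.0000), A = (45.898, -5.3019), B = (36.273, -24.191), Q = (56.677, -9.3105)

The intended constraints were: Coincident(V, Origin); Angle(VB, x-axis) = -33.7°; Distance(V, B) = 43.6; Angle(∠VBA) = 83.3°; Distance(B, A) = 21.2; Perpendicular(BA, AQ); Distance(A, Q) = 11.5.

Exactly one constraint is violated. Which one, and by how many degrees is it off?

Perpendicular(BA, AQ) — off by 6.60°.

V = (0.00, 0.00) ✓; VB at -33.70° ✓; |VB| = 43.60 ✓; ∠VBA = 83.30° ✓; |BA| = 21.20 ✓; ∠(BA, AQ) = 83.40° ✗; |AQ| = 11.50 ✓.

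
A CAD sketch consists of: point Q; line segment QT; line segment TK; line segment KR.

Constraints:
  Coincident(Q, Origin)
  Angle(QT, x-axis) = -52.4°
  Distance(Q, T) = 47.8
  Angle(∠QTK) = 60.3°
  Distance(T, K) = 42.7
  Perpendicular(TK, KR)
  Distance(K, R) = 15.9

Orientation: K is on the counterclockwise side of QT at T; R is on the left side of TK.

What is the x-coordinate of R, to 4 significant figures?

30.97

∠QTK = 60.3°, so TK runs at -52.4° + (180° − 60.3°) = 67.30° from the x-axis; with |TK| = 42.7, K = T + 42.7·(cos 67.30°, sin 67.30°) = (45.64, 1.521). The perpendicularity gives KR at right angles to TK; with |KR| = 15.9 on the left of TK, R = K + 15.9·(-0.9225, 0.3859) = (30.97, 7.657). So R.x = 30.97.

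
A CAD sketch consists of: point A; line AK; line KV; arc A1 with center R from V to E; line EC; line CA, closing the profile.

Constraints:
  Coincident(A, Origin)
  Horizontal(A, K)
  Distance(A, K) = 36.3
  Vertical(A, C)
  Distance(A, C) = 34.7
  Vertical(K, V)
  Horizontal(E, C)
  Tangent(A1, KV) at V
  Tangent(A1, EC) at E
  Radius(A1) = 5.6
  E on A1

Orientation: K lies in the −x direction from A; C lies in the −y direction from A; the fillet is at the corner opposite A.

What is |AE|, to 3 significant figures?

46.3

The virtual corner opposite A is at (-36.3, -34.7). Since A1 is tangent to KV there, RV ⟂ KV and the tangent condition forces RE to be normal to EC, with radius 5.6, so the center R sits 5.6 in from both sides at R = (-30.7, -29.1). That places the tangent points at V = (-36.3, -29.1) on KV and E = (-30.7, -34.7) on EC. Then |AE| = |E − A| = 46.3.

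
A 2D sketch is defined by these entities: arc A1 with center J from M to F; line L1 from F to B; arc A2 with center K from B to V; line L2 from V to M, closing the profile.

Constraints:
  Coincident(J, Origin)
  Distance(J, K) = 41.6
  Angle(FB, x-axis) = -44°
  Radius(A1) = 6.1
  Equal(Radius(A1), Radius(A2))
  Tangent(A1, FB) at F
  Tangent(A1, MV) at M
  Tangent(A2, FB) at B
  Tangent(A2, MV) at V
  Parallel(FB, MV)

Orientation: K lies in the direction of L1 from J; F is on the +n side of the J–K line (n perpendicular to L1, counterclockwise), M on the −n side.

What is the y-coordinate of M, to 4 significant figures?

-4.388

The slot axis is L1's direction at -44.0°, so u = (cos -44.0°, sin -44.0°) = (0.7193, -0.6947) and n = (−sin -44.0°, cos -44.0°) = (0.6947, 0.7193). J is at the origin and K lies 41.6 along u from J, so K = 41.6·u = (29.92, -28.90). Tangency of A1 to both parallel lines with radius 6.1 puts F and M at J ± 6.1·n: F = (4.237, 4.388), M = (-4.237, -4.388). So M.y = -4.388.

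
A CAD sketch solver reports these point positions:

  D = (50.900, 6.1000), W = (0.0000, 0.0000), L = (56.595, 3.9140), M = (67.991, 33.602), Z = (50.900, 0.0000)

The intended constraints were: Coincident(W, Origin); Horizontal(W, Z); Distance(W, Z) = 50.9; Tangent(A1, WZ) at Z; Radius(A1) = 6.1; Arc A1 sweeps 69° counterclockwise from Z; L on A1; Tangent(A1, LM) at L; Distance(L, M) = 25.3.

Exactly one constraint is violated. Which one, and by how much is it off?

Distance(L, M) = 25.3 — off by 6.50.

W = (0.00, 0.00) ✓; W.y = 0.00, Z.y = 0.00 ✓; |WZ| = 50.90 ✓; ∠(DZ, ZW) = 90.00° ✓; |DZ| = 6.100 ✓; bearing(D→L) − bearing(D→Z) = 69.00° ✓; |DL| = 6.100 ✓; ∠(DL, LM) = 90.00° ✓; |LM| = 31.80 ✗.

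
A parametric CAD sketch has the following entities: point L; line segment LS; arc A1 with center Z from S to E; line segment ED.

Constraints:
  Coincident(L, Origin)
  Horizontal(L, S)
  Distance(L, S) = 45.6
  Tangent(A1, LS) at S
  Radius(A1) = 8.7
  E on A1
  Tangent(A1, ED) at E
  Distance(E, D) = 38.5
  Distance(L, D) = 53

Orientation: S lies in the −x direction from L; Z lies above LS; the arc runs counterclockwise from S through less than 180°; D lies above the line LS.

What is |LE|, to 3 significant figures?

37.7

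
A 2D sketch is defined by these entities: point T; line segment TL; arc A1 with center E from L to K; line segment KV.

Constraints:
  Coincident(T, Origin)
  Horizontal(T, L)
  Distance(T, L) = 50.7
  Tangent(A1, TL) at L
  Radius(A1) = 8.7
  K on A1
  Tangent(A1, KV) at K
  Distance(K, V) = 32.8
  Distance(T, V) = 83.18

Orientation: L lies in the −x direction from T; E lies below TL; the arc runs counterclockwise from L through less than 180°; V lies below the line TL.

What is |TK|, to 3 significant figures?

57.6

Checks: |EK| = 8.700 ✓; ∠(EK, KV) = 90.00° ✓; |KV| = 32.80 ✓; |TV| = 83.18 ✓.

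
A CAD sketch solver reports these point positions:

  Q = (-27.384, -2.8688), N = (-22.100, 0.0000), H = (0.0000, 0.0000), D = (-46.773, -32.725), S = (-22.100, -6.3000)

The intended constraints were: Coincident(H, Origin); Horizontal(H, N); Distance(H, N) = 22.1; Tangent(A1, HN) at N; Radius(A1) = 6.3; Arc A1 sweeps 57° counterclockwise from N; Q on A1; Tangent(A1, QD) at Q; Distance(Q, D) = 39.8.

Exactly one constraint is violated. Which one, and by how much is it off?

Distance(Q, D) = 39.8 — off by 4.20.

H = (0.00, 0.00) ✓; H.y = 0.00, N.y = 0.00 ✓; |HN| = 22.10 ✓; ∠(SN, NH) = 90.00° ✓; |SN| = 6.300 ✓; bearing(S→Q) − bearing(S→N) = 57.00° ✓; |SQ| = 6.300 ✓; ∠(SQ, QD) = 90.00° ✓; |QD| = 35.60 ✗.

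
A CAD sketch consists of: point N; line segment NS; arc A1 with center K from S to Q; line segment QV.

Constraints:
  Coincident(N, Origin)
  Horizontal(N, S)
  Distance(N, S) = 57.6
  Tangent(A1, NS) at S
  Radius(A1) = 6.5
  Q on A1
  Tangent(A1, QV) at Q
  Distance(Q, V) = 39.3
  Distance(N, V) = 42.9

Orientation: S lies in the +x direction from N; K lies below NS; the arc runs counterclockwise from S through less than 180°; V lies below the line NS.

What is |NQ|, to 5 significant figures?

52.625

Checks: |KQ| = 6.500 ✓; ∠(KQ, QV) = 90.00° ✓; |QV| = 39.30 ✓; |NV| = 42.90 ✓.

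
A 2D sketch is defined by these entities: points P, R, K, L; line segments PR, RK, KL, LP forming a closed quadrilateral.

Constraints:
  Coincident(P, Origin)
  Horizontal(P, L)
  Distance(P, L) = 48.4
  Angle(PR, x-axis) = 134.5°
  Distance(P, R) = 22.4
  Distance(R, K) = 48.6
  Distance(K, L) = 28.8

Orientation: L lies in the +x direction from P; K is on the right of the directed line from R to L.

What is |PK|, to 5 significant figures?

26.620

Checks: |RK| = 48.60 ✓; |KL| = 28.80 ✓.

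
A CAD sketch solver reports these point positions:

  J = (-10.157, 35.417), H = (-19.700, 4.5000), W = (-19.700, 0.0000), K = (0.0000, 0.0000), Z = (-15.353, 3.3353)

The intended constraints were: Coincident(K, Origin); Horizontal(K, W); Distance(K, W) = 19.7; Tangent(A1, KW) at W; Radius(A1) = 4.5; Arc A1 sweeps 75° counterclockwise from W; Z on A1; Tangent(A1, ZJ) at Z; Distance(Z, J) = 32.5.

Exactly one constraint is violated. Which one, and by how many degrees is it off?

Tangent(A1, ZJ) at Z — off by 5.80°.

K = (0.00, 0.00) ✓; K.y = 0.00, W.y = 0.00 ✓; |KW| = 19.70 ✓; ∠(HW, WK) = 90.00° ✓; |HW| = 4.500 ✓; bearing(H→Z) − bearing(H→W) = 75.00° ✓; |HZ| = 4.500 ✓; ∠(HZ, ZJ) = 84.20° ✗; |ZJ| = 32.50 ✓.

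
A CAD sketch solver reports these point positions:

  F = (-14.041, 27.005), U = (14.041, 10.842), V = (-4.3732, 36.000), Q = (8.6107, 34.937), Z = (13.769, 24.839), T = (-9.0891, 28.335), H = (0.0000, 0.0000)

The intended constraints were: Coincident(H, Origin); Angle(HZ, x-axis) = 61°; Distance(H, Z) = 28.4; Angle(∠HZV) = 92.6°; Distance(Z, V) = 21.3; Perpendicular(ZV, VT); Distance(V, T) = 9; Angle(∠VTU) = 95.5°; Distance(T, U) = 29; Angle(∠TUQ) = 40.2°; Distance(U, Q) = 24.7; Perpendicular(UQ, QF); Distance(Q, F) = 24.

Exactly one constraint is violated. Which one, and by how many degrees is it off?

Perpendicular(UQ, QF) — off by 6.60°.

H = (0.00, 0.00) ✓; HZ at 61.00° ✓; |HZ| = 28.40 ✓; ∠HZV = 92.60° ✓; |ZV| = 21.30 ✓; ∠(ZV, VT) = 90.00° ✓; |VT| = 9.000 ✓; ∠VTU = 95.50° ✓; |TU| = 29.00 ✓; ∠TUQ = 40.20° ✓; |UQ| = 24.70 ✓; ∠(UQ, QF) = 96.60° ✗; |QF| = 24.00 ✓.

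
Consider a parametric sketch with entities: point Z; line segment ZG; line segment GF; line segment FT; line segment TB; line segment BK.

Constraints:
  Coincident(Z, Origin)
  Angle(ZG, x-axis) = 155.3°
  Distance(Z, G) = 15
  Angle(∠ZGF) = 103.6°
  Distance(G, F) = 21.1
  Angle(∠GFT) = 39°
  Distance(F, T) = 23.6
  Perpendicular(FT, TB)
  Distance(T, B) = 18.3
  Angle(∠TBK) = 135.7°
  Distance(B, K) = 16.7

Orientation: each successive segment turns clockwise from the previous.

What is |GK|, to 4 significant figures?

17.55

FT ⟂ TB, so TB runs at -152.1°; with |TB| = 18.3, B = (-14.70, -2.447). ∠TBK = 135.7° gives BK at 163.6° from the x-axis; with |BK| = 16.7, K = (-30.72, 2.268). Then |GK| = |K − G| = 17.55.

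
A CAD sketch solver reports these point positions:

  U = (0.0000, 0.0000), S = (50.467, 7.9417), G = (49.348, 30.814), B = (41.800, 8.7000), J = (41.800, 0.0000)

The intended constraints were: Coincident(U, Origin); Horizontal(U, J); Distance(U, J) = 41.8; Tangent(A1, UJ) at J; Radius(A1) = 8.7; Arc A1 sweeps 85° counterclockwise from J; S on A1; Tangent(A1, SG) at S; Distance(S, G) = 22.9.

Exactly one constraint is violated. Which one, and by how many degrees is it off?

Tangent(A1, SG) at S — off by 7.80°.

U = (0.00, 0.00) ✓; U.y = 0.00, J.y = 0.00 ✓; |UJ| = 41.80 ✓; ∠(BJ, JU) = 90.00° ✓; |BJ| = 8.700 ✓; bearing(B→S) − bearing(B→J) = 85.00° ✓; |BS| = 8.700 ✓; ∠(BS, SG) = 82.20° ✗; |SG| = 22.90 ✓.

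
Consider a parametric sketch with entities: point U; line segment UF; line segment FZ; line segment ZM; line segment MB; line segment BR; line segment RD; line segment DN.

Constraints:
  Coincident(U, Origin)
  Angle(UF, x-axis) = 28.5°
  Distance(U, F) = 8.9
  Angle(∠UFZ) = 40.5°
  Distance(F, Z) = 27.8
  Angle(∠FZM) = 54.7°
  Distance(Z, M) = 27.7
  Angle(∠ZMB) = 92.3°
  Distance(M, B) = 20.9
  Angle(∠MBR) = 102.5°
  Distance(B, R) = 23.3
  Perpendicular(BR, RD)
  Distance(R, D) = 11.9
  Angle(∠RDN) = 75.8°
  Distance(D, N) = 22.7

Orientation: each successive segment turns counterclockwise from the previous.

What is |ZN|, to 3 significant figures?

29.8

U is at the origin; UF runs at 28.5° with length 8.9, so F = (7.82, 4.25). ∠UFZ = 40.5° gives FZ at 168° from the x-axis; with |FZ| = 27.8, Z = (-19.4, 10.0). ∠FZM = 54.7° gives ZM at -66.7° from the x-axis; with |ZM| = 27.7, M = (-8.41, -15.4). ∠ZMB = 92.3° gives MB at 21.0° from the x-axis; with |MB| = 20.9, B = (11.1, -7.92). ∠MBR = 102.5° gives BR at 98.5° from the x-axis; with |BR| = 23.3, R = (7.65, 15.1). BR is perpendicular to RD, so RD runs at -172°; with |RD| = 11.9, D = (-4.12, 13.4). ∠RDN = 75.8° gives DN at -67.3° from the x-axis; with |DN| = 22.7, N = (4.64, -7.58). Then |ZN| = |N − Z| = 29.8.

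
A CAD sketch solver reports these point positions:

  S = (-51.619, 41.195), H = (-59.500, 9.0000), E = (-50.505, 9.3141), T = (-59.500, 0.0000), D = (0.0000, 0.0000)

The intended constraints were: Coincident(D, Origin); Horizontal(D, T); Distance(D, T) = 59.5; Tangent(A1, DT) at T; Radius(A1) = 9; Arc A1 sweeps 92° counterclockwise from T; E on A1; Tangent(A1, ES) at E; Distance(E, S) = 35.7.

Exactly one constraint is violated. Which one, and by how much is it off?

Distance(E, S) = 35.7 — off by 3.80.

D = (0.00, 0.00) ✓; D.y = 0.00, T.y = 0.00 ✓; |DT| = 59.50 ✓; ∠(HT, TD) = 90.00° ✓; |HT| = 9.000 ✓; bearing(H→E) − bearing(H→T) = 92.00° ✓; |HE| = 9.000 ✓; ∠(HE, ES) = 90.00° ✓; |ES| = 31.90 ✗.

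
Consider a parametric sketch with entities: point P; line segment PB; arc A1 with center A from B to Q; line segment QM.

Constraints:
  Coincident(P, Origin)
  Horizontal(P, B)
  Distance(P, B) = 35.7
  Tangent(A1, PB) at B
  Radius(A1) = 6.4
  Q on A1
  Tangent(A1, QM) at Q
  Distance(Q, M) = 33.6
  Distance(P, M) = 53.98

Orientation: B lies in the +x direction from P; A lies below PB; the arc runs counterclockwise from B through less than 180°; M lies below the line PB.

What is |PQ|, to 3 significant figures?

30.4

P is at the origin; PB is horizontal with |PB| = 35.7 and B on the +x side, so B = (35.7, 0.00). A1 meets PB tangentially, so AB is at right angles to PB, so A = B + (0, -6.4) = (35.7, -6.40). Since AQ ⟂ QM (tangency), |AM| = √(6.4² + 33.6²) = 34.2 regardless of where Q sits on A1. So M lies on both circle(P, 53.98) and circle(A, 34.2); the below-PB intersection is M = (35.6, -40.6). Q is the foot of the tangent from M: Q = (29.4, -7.57).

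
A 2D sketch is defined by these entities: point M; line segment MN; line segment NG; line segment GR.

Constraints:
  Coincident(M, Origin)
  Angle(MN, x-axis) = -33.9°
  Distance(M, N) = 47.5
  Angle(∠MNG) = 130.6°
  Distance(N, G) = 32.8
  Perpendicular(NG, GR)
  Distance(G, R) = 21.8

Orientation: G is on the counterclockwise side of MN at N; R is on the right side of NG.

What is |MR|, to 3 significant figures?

86.1

M is at the origin; MN runs at -33.9° with length 47.5, so N = 47.5·(cos -33.9°, sin -33.9°) = (39.4, -26.5). ∠MNG = 130.6°, so NG runs at -33.9° + (180° − 130.6°) = 15.5° from the x-axis; with |NG| = 32.8, G = N + 32.8·(cos 15.5°, sin 15.5°) = (71.0, -17.7). NG is perpendicular to GR; with |GR| = 21.8 on the right of NG, R = G + 21.8·(0.267, -0.964) = (76.9, -38.7). Then |MR| = |R − M| = 86.1.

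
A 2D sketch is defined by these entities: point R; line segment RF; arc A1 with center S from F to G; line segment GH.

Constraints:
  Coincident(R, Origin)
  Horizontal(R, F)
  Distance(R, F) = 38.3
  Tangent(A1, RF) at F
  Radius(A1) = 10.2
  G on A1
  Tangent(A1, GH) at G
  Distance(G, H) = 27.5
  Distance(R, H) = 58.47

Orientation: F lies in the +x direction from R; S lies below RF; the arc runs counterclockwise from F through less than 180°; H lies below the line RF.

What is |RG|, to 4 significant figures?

33.29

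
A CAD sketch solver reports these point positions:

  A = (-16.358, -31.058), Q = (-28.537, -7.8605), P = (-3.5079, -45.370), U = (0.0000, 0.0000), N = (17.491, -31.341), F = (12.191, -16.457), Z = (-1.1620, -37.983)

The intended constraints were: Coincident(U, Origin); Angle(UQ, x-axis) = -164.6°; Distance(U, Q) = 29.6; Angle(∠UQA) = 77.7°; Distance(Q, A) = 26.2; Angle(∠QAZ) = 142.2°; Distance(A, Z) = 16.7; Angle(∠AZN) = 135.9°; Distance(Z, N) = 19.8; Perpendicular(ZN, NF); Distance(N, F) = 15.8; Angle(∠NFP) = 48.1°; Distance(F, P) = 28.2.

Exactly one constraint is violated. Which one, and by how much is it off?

Distance(F, P) = 28.2 — off by 4.70.

U = (0.00, 0.00) ✓; UQ at -164.6° ✓; |UQ| = 29.60 ✓; ∠UQA = 77.70° ✓; |QA| = 26.20 ✓; ∠QAZ = 142.2° ✓; |AZ| = 16.70 ✓; ∠AZN = 135.9° ✓; |ZN| = 19.80 ✓; ∠(ZN, NF) = 90.00° ✓; |NF| = 15.80 ✓; ∠NFP = 48.10° ✓; |FP| = 32.90 ✗.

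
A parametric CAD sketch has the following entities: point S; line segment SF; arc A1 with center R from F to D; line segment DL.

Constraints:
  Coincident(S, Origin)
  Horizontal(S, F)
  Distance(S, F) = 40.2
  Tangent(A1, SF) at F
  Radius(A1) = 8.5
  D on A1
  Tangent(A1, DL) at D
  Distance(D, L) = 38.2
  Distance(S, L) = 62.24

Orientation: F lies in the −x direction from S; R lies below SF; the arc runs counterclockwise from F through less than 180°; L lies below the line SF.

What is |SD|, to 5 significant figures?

49.588

Checks: |SF| = 40.20 ✓; |RD| = 8.500 ✓; ∠(RD, DL) = 90.00° ✓; |DL| = 38.20 ✓; |SL| = 62.24 ✓.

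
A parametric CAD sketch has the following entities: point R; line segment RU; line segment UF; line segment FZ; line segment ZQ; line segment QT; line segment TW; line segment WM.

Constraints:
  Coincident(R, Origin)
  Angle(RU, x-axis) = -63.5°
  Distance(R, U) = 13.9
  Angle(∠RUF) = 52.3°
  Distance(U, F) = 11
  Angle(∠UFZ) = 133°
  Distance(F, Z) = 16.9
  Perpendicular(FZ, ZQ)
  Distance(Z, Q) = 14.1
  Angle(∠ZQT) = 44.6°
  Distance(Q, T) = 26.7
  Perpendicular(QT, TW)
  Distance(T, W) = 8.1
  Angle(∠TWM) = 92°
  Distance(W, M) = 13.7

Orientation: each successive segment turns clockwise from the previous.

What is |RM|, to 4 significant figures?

12.94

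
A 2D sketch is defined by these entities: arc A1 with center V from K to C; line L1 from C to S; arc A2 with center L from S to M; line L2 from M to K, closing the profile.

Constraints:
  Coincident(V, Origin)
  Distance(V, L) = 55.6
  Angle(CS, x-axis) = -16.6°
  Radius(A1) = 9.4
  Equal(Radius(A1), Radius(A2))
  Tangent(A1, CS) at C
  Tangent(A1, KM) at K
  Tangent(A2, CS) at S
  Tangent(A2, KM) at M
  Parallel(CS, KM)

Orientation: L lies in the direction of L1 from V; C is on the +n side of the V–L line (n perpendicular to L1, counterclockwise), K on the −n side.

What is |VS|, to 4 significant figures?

56.39

The slot axis is L1's direction at -16.6°, so u = (cos -16.6°, sin -16.6°) = (0.9583, -0.2857) and n = (−sin -16.6°, cos -16.6°) = (0.2857, 0.9583). V is at the origin and L lies 55.6 along u from V, so L = 55.6·u = (53.28, -15.88). Tangency of A1 to both parallel lines with radius 9.4 puts C and K at V ± 9.4·n: C = (2.685, 9.008), K = (-2.685, -9.008). Equal radii place S and M the same way about L: S = L + 9.4·n = (55.97, -6.876), M = L − 9.4·n = (50.60, -24.89). Then |VS| = |S − V| = 56.39.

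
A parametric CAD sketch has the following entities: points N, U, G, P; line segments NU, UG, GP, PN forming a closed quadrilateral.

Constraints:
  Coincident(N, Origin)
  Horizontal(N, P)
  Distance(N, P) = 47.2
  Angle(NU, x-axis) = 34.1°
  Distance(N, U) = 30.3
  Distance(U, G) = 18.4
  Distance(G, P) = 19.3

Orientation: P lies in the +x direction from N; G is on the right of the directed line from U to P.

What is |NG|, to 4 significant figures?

27.96

N is at the origin; N and P share the same y with |NP| = 47.2 and P in +x, so P = (47.2, 0). NU runs at 34.1° with |NU| = 30.3, so U = (25.09, 16.99). G is determined by |UG| = 18.4 and |GP| = 19.3 together: it lies at the intersection of circle(U, 18.4) and circle(P, 19.3). With |UP| = 27.88, the foot of the radical line on UP is 13.33 from U and the perpendicular offset is √(18.4² − 13.33²) = 12.68. Taking the right-of-UP solution: G = (27.94, -1.191).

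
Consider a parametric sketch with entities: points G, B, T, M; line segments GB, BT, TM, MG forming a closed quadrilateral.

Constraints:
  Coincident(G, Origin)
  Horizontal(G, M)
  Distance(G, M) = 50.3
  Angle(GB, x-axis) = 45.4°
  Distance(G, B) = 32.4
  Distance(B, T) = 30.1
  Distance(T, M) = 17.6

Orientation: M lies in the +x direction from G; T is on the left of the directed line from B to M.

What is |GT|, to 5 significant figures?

55.170

G is at the origin; G and M share the same y with |GM| = 50.3 and M in +x, so M = (50.3, 0). GB runs at 45.4° with |GB| = 32.4, so B = (22.750, 23.070). T is determined by |BT| = 30.1 and |TM| = 17.6 together: it lies at the intersection of circle(B, 30.1) and circle(M, 17.6). With |BM| = 35.934, the foot of the radical line on BM is 26.263 from B and the perpendicular offset is √(30.1² − 26.263²) = 14.705. Taking the left-of-BM solution: T = (52.327, 17.483).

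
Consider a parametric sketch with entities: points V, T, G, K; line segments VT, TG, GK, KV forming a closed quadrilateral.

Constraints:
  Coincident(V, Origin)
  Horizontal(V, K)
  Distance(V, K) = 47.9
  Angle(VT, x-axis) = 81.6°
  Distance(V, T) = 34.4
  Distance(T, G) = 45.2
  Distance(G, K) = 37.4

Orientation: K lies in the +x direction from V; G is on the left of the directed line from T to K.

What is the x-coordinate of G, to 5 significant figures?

50.104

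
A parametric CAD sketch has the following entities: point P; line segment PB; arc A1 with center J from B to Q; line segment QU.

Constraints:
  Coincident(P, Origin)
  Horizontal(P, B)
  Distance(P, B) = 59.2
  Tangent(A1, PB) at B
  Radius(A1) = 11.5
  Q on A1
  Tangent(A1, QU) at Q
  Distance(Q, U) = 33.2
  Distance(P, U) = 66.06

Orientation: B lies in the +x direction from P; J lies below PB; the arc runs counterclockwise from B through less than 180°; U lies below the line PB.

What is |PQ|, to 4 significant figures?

49.13

Checks: |JQ| = 11.50 ✓; ∠(JQ, QU) = 90.00° ✓; |QU| = 33.20 ✓; |PU| = 66.06 ✓.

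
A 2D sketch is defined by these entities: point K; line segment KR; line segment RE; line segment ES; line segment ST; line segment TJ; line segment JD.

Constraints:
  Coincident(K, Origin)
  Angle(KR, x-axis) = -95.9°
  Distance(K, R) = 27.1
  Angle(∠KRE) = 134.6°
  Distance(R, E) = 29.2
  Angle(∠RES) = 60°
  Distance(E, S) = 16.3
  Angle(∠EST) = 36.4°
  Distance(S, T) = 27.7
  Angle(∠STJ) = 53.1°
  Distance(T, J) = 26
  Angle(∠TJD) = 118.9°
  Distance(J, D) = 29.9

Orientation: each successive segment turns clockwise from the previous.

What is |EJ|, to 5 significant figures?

11.167

K is at the origin; KR runs at -95.9° with length 27.1, so R = (-2.7857, -26.956). ∠KRE = 134.6° gives RE at -141.30° from the x-axis; with |RE| = 29.2, E = (-25.574, -45.214). ∠RES = 60.0° gives ES at 98.700° from the x-axis; with |ES| = 16.3, S = (-28.040, -29.101). ∠EST = 36.4° gives ST at -44.900° from the x-axis; with |ST| = 27.7, T = (-8.4188, -48.654). ∠STJ = 53.1° gives TJ at -171.80° from the x-axis; with |TJ| = 26.0, J = (-34.153, -52.362). Then |EJ| = |J − E| = 11.167.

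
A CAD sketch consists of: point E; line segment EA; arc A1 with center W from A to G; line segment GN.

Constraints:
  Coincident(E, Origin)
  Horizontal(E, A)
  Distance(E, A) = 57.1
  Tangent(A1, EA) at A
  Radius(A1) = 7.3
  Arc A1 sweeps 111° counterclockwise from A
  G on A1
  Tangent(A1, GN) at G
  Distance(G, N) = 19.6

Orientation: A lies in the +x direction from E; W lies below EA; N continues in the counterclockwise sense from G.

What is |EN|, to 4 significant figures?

63.88

On A1, A sits at bearing 90° from W; a 111° counterclockwise sweep puts G at bearing 201°, so G = W + 7.3·(cos 201°, sin 201°) = (50.28, -9.916). Tangency of A1 to GN means the radius WG is perpendicular to GN, so GN runs along (−sin 201°, cos 201°); with |GN| = 19.6, N = (57.31, -28.21). Then |EN| = |N − E| = 63.88.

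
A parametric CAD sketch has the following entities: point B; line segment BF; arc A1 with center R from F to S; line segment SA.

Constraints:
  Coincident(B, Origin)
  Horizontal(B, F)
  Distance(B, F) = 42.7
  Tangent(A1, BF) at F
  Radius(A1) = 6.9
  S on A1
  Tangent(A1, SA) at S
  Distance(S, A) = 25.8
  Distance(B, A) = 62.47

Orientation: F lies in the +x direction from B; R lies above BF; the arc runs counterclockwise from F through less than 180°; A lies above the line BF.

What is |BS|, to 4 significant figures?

49.80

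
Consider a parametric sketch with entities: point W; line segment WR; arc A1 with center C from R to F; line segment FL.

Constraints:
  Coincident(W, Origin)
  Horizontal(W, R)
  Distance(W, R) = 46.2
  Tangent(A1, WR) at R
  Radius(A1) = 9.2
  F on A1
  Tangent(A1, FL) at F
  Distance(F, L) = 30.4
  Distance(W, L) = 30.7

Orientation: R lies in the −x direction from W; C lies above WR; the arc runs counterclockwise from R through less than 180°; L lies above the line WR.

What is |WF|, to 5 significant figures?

39.704

Checks: |CF| = 9.200 ✓; ∠(CF, FL) = 90.00° ✓; |FL| = 30.40 ✓; |WL| = 30.70 ✓.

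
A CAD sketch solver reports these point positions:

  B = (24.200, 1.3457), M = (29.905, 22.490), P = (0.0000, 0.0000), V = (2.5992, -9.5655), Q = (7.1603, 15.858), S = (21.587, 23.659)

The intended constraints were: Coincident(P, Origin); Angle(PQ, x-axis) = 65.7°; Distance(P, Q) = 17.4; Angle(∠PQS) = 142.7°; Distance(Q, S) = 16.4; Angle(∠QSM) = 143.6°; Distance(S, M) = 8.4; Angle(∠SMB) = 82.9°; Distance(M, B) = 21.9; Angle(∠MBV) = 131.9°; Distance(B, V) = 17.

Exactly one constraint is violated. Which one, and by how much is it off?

Distance(B, V) = 17 — off by 7.20.

P = (0.00, 0.00) ✓; PQ at 65.70° ✓; |PQ| = 17.40 ✓; ∠PQS = 142.7° ✓; |QS| = 16.40 ✓; ∠QSM = 143.6° ✓; |SM| = 8.400 ✓; ∠SMB = 82.90° ✓; |MB| = 21.90 ✓; ∠MBV = 131.9° ✓; |BV| = 24.20 ✗.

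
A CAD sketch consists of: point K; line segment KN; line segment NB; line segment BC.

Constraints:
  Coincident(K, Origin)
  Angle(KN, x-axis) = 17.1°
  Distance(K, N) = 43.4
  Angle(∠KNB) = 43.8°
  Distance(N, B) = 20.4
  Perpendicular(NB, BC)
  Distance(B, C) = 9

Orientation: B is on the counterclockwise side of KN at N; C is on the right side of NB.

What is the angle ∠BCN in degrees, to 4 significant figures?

66.19°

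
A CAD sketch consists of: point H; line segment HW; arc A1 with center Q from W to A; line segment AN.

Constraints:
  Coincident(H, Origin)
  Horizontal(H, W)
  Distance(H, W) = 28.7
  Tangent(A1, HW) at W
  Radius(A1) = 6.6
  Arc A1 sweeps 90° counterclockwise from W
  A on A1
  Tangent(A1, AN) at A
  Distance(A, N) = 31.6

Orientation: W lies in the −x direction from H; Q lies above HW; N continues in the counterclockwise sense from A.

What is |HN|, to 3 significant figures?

44.1

H is at the origin; H and W share the same y with |HW| = 28.7 and W on the −x side, so W = (-28.7, 0.00). Tangency of A1 to HW means the radius QW is perpendicular to HW, so Q = W + (0, 6.6) = (-28.7, 6.60). On A1, W sits at bearing -90° from Q; a 90° counterclockwise sweep puts A at bearing 0°, so A = Q + 6.6·(cos 0°, sin 0°) = (-22.1, 6.60). Tangency of A1 to AN means the radius QA is perpendicular to AN, so AN runs along (−sin 0°, cos 0°); with |AN| = 31.6, N = (-22.1, 38.2). Then |HN| = |N − H| = 44.1.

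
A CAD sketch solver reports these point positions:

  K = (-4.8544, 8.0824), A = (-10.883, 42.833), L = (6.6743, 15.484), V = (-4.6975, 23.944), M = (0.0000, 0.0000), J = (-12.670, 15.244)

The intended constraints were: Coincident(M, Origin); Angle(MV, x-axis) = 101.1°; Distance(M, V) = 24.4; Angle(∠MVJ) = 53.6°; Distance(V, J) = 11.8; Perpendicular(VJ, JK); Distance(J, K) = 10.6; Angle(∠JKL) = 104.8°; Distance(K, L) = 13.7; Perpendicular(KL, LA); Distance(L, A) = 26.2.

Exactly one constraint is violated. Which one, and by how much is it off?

Distance(L, A) = 26.2 — off by 6.30.

M = (0.00, 0.00) ✓; MV at 101.1° ✓; |MV| = 24.40 ✓; ∠MVJ = 53.60° ✓; |VJ| = 11.80 ✓; ∠(VJ, JK) = 90.00° ✓; |JK| = 10.60 ✓; ∠JKL = 104.8° ✓; |KL| = 13.70 ✓; ∠(KL, LA) = 90.00° ✓; |LA| = 32.50 ✗.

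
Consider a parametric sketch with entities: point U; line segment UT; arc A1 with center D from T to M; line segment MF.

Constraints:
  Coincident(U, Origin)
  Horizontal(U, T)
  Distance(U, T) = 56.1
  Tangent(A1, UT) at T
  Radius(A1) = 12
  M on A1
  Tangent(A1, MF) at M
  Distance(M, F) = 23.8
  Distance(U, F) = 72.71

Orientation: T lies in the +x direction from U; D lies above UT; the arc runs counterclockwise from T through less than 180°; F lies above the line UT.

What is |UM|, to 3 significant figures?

69.4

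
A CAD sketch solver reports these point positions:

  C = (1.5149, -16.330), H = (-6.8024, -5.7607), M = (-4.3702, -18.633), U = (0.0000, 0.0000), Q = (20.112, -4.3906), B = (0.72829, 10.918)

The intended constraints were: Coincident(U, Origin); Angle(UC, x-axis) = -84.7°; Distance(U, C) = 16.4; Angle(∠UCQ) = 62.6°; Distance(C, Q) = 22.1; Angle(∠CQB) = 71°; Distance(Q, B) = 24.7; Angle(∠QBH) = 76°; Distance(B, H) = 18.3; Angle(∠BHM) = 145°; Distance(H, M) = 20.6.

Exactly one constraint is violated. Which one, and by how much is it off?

Distance(H, M) = 20.6 — off by 7.50.

U = (0.00, 0.00) ✓; UC at -84.70° ✓; |UC| = 16.40 ✓; ∠UCQ = 62.60° ✓; |CQ| = 22.10 ✓; ∠CQB = 71.00° ✓; |QB| = 24.70 ✓; ∠QBH = 76.00° ✓; |BH| = 18.30 ✓; ∠BHM = 145.0° ✓; |HM| = 13.10 ✗.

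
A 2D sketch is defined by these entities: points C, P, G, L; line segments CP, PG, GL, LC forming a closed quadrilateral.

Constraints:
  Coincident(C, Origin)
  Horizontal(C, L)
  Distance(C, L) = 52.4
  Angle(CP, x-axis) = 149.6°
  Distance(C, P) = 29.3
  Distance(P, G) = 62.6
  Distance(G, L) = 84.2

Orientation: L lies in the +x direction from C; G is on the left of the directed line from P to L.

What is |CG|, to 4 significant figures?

69.79

Checks: |PG| = 62.60 ✓; |GL| = 84.20 ✓.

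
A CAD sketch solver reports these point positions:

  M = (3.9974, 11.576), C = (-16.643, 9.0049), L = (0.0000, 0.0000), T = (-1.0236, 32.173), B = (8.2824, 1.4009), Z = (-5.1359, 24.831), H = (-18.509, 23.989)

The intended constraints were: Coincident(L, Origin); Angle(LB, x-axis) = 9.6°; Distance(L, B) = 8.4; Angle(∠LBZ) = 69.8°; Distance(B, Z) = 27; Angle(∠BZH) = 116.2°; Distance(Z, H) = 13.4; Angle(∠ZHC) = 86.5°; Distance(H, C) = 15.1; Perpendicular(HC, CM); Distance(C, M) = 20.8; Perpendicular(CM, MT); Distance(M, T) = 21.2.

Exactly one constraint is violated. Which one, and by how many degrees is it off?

Perpendicular(CM, MT) — off by 6.60°.

L = (0.00, 0.00) ✓; LB at 9.600° ✓; |LB| = 8.400 ✓; ∠LBZ = 69.80° ✓; |BZ| = 27.00 ✓; ∠BZH = 116.2° ✓; |ZH| = 13.40 ✓; ∠ZHC = 86.50° ✓; |HC| = 15.10 ✓; ∠(HC, CM) = 90.00° ✓; |CM| = 20.80 ✓; ∠(CM, MT) = 96.60° ✗; |MT| = 21.20 ✓.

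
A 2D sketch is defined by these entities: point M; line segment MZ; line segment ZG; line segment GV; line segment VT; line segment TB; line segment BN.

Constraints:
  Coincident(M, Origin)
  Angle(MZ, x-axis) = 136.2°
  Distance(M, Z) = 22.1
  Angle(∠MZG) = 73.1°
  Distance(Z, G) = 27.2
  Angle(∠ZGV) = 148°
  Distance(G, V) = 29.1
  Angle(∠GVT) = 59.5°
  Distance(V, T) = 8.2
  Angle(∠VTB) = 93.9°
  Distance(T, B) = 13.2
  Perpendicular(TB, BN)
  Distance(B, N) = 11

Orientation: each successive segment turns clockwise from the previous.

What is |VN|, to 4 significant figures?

14.04

M is at the origin; MZ runs at 136.2° with length 22.1, so Z = (-15.95, 15.30). ∠MZG = 73.1° gives ZG at 29.30° from the x-axis; with |ZG| = 27.2, G = (7.769, 28.61). ∠ZGV = 148.0° gives GV at -2.700° from the x-axis; with |GV| = 29.1, V = (36.84, 27.24). ∠GVT = 59.5° gives VT at -123.2° from the x-axis; with |VT| = 8.2, T = (32.35, 20.38). ∠VTB = 93.9° gives TB at 150.7° from the x-axis; with |TB| = 13.2, B = (20.84, 26.84). The perpendicularity gives BN at right angles to TB, so BN runs at 60.70°; with |BN| = 11.0, N = (26.22, 36.43). Then |VN| = |N − V| = 14.04.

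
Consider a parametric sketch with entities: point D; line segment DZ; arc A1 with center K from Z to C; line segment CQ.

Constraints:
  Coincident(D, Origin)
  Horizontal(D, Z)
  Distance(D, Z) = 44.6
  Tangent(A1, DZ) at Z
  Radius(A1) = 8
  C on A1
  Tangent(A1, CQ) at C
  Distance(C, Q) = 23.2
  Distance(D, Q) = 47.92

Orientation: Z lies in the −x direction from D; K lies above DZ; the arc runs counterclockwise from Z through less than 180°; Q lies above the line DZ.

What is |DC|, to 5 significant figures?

37.451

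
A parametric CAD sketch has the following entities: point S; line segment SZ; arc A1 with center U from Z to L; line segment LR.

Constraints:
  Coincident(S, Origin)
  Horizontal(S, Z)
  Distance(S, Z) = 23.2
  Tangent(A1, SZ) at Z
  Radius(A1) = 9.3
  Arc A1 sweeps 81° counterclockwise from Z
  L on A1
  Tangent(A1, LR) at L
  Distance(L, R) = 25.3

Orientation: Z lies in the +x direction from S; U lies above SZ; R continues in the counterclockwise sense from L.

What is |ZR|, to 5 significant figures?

35.367

S is at the origin; SZ is horizontal with |SZ| = 23.2 and Z on the +x side, so Z = (23.200, 0.0000). The tangent condition forces UZ to be normal to SZ, so U = Z + (0, 9.3) = (23.200, 9.3000). On A1, Z sits at bearing -90° from U; an 81° counterclockwise sweep puts L at bearing -9°, so L = U + 9.3·(cos -9°, sin -9°) = (32.386, 7.8452). The tangent condition forces UL to be normal to LR, so LR runs along (−sin -9°, cos -9°); with |LR| = 25.3, R = (36.343, 32.834). Then |ZR| = |R − Z| = 35.367.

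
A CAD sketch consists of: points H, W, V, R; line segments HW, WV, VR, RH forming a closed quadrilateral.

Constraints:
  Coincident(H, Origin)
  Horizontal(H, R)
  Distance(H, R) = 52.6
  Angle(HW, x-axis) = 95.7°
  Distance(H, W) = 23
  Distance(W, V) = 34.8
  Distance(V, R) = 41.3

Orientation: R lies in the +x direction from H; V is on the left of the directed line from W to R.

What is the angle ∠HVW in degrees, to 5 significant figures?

28.812°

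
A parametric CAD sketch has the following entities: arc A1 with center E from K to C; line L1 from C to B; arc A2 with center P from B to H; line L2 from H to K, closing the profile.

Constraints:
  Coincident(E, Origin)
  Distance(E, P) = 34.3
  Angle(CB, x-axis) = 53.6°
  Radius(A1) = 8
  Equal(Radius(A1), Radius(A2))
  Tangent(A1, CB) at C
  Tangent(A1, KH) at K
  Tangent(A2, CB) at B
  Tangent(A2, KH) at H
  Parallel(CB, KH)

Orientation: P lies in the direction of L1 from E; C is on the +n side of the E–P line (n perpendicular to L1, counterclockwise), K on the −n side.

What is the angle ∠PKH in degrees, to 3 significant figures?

13.1°

Tangency of A1 to both parallel lines with radius 8.0 puts C and K at E ± 8.0·n: C = (-6.44, 4.75), K = (6.44, -4.75). Equal radii place B and H the same way about P: B = P + 8.0·n = (13.9, 32.4), H = P − 8.0·n = (26.8, 22.9). Then cos ∠PKH = KP·KH / (|KP||KH|), giving 13.1°.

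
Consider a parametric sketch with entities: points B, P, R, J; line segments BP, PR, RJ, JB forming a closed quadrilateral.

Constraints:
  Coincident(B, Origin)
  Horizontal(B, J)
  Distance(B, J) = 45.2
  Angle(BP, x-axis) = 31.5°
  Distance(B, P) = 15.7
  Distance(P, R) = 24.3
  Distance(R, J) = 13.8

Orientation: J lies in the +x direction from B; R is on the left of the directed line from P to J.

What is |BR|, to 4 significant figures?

39.18

Checks: |PR| = 24.30 ✓; |RJ| = 13.80 ✓.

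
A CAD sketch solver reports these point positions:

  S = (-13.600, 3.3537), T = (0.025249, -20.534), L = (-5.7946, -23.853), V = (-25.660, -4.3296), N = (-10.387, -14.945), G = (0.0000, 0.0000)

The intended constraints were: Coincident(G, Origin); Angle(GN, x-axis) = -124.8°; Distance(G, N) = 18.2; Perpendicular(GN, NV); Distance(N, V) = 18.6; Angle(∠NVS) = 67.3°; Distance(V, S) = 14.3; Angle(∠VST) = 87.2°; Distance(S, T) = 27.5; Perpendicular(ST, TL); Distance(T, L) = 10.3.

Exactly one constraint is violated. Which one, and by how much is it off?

Distance(T, L) = 10.3 — off by 3.60.

G = (0.00, 0.00) ✓; GN at -124.8° ✓; |GN| = 18.20 ✓; ∠(GN, NV) = 90.00° ✓; |NV| = 18.60 ✓; ∠NVS = 67.30° ✓; |VS| = 14.30 ✓; ∠VST = 87.20° ✓; |ST| = 27.50 ✓; ∠(ST, TL) = 90.00° ✓; |TL| = 6.700 ✗.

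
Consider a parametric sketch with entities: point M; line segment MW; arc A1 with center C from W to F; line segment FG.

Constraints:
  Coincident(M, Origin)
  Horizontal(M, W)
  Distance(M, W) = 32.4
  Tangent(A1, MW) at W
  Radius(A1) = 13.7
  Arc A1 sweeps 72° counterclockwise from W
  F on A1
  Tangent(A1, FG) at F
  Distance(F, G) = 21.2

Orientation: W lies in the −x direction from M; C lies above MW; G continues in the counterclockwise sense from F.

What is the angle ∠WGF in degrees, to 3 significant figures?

15.5°

On A1, W sits at bearing -90° from C; a 72° counterclockwise sweep puts F at bearing -18°, so F = C + 13.7·(cos -18°, sin -18°) = (-19.4, 9.47). Since A1 is tangent to FG there, CF ⟂ FG, so FG runs along (−sin -18°, cos -18°); with |FG| = 21.2, G = (-12.8, 29.6). Then cos ∠WGF = GW·GF / (|GW||GF|), giving 15.5°.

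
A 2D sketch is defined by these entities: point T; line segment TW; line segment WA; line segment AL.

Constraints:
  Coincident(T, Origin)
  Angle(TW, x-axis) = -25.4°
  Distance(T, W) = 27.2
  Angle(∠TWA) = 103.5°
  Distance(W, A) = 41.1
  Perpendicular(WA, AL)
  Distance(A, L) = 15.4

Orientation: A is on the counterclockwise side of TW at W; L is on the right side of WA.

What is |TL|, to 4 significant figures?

63.27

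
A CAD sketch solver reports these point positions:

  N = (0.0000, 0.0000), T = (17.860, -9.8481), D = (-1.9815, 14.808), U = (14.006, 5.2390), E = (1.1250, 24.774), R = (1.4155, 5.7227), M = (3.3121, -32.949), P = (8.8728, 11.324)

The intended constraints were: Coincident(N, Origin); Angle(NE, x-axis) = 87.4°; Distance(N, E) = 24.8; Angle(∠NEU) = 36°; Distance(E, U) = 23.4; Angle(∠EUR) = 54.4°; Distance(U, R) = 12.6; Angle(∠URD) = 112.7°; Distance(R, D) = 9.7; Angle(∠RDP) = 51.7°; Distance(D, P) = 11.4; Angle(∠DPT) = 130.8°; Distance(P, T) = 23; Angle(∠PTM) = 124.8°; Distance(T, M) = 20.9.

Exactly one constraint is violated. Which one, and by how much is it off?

Distance(T, M) = 20.9 — off by 6.40.

N = (0.00, 0.00) ✓; NE at 87.40° ✓; |NE| = 24.80 ✓; ∠NEU = 36.00° ✓; |EU| = 23.40 ✓; ∠EUR = 54.40° ✓; |UR| = 12.60 ✓; ∠URD = 112.7° ✓; |RD| = 9.700 ✓; ∠RDP = 51.70° ✓; |DP| = 11.40 ✓; ∠DPT = 130.8° ✓; |PT| = 23.00 ✓; ∠PTM = 124.8° ✓; |TM| = 27.30 ✗.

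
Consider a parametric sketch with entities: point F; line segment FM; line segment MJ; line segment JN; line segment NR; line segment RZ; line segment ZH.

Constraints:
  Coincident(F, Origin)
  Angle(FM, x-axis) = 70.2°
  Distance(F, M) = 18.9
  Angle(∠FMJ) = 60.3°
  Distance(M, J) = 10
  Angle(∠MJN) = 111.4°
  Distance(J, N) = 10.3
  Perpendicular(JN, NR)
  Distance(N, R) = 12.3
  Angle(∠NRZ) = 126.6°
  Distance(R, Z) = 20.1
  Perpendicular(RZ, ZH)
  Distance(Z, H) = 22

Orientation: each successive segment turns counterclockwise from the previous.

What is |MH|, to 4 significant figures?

15.54

∠NRZ = 126.6° gives RZ at 41.90° from the x-axis; with |RZ| = 20.1, Z = (21.51, 16.94). RZ is perpendicular to ZH, so ZH runs at 131.9°; with |ZH| = 22.0, H = (6.819, 33.32). Then |MH| = |H − M| = 15.54.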